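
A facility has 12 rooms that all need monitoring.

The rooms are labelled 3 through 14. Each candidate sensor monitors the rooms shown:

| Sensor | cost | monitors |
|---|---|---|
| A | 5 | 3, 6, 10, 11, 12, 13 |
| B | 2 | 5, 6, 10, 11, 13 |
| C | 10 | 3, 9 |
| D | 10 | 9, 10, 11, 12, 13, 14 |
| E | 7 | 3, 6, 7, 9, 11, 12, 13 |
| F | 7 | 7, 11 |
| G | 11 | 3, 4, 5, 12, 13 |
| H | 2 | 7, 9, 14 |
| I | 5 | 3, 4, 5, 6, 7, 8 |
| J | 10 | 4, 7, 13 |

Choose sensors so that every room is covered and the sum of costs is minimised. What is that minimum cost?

A, H, I together cover every room (A ∪ H ∪ I = {3, 4, 5, 6, 7, 8, 9, 10, 11, 12, 13, 14}); total cost 5 + 2 + 5 = 12.
The greedy pick B, H, I, A costs 14; no covering selection beats 12.

12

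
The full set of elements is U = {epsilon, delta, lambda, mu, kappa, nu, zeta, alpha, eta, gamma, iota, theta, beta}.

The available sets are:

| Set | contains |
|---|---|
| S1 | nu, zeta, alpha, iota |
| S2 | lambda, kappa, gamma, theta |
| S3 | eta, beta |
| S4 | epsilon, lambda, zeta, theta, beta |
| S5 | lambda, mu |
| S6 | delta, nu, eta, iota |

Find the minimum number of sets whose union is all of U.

5

S1, S2, S4, S5, and S6 cover everything between them: the union {epsilon, delta, lambda, mu, kappa, nu, zeta, alpha, eta, gamma, iota, theta, beta} is all of U.
No 4 of the 6 sets cover everything (all 15 combinations miss at least one element), so 5 is optimal.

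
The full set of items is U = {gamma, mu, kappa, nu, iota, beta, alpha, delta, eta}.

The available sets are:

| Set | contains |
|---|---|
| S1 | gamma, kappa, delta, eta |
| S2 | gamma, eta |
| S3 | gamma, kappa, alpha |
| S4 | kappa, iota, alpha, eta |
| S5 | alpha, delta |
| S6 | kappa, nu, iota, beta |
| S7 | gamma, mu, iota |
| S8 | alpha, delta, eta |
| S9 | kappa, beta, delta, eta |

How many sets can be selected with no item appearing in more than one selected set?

3

S2, S5, S6 are pairwise disjoint (S2={gamma,eta}; S5={alpha,delta}; S6={kappa,nu,iota,beta}).
Every remaining set overlaps one of these, and no 4 of the listed sets are pairwise disjoint, so 3 is the maximum.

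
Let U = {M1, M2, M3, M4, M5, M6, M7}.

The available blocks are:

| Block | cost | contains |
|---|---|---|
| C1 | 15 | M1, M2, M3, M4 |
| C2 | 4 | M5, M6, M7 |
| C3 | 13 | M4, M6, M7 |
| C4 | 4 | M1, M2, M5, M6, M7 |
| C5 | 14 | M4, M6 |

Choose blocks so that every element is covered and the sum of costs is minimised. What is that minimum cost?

19

C1, C2 together cover every element (C1 ∪ C2 = {M1, M2, M3, M4, M5, M6, M7}); total cost 15 + 4 = 19.
No covering selection has total cost below 19.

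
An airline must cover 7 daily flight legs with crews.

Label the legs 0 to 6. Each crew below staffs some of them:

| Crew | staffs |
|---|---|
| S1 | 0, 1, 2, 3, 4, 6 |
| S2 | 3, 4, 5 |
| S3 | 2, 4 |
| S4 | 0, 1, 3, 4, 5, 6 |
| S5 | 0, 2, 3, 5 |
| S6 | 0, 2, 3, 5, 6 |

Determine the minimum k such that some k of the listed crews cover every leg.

Take {S3, S4}. Their union is {0, 1, 2, 3, 4, 5, 6}, which is all 7 legs.
No single crew has all 7 legs (the largest, S1, has 6), so 2 is optimal.

2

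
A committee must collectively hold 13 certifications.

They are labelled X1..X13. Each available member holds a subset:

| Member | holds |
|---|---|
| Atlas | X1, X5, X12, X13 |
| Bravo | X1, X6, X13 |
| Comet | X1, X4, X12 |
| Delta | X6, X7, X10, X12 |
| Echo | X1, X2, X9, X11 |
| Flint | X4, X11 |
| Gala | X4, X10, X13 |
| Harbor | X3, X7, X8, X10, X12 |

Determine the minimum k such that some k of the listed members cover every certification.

Atlas and Bravo and Echo and Gala and Harbor together: Atlas ∪ Bravo ∪ Echo ∪ Gala ∪ Harbor = {X1, X2, X3, X4, X5, X6, X7, X8, X9, X10, X11, X12, X13} — every certification is covered.
No 4 of the 8 members cover everything (all 70 combinations miss at least one certification), so 5 is optimal.

5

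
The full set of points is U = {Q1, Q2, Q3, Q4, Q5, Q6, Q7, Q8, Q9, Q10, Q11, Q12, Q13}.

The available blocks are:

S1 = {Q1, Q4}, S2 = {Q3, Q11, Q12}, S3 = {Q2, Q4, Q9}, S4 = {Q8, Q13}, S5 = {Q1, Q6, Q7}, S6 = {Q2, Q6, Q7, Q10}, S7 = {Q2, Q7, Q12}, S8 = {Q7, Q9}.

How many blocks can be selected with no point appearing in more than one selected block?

4

S1, S2, S4, S6 are pairwise disjoint (S1={Q1,Q4}; S2={Q3,Q11,Q12}; S4={Q8,Q13}; S6={Q2,Q6,Q7,Q10}).
Every remaining block overlaps one of these, and no 5 of the listed blocks are pairwise disjoint, so 4 is the maximum.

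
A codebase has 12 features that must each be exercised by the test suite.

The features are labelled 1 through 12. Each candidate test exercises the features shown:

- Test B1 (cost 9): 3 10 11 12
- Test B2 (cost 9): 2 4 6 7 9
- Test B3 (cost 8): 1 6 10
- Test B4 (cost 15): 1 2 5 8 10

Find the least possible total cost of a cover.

33

B1, B2, B4 together cover every feature (B1 ∪ B2 ∪ B4 = {1, 2, 3, 4, 5, 6, 7, 8, 9, 10, 11, 12}); total cost 9 + 9 + 15 = 33.
No covering selection has total cost below 33.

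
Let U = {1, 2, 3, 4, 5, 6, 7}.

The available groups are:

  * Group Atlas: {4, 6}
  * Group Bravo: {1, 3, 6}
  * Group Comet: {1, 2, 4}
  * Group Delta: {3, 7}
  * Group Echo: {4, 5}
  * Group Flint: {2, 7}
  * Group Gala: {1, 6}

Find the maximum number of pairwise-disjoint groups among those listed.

3

Delta, Echo, Gala are pairwise disjoint (Delta={3,7}; Echo={4,5}; Gala={1,6}).
Every remaining group overlaps one of these, and no 4 of the listed groups are pairwise disjoint, so 3 is the maximum.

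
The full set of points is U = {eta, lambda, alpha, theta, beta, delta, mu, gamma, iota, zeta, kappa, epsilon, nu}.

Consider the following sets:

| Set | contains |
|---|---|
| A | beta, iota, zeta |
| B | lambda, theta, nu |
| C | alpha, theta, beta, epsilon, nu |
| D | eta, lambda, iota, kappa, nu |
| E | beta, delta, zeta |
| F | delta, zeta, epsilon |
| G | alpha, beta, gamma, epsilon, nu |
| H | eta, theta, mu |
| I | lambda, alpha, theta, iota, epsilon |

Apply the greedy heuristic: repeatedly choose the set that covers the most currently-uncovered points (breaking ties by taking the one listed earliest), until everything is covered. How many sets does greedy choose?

5

Greedy: pick C (covers 5 new) → pick D (covers 4 new) → pick E (covers 2 new) → pick G (covers 1 new) → pick H (covers 1 new). Total picks: 5.
(The true minimum cover uses only 4 sets, so greedy is not optimal here.)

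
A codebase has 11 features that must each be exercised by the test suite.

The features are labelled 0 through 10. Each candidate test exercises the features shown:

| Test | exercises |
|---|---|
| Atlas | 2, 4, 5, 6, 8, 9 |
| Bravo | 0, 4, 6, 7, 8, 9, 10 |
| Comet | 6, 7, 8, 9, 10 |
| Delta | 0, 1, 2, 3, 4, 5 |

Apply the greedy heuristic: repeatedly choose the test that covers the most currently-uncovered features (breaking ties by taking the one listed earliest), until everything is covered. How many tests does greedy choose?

2

Greedy: pick Bravo (covers 7 new) → pick Delta (covers 4 new). Total picks: 2.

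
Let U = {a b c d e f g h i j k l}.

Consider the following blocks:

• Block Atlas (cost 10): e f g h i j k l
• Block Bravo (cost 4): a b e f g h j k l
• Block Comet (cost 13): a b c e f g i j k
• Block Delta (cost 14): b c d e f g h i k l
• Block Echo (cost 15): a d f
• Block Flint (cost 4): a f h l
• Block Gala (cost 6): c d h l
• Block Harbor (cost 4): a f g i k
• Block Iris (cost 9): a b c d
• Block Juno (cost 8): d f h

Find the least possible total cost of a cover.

Bravo, Gala, Harbor together cover every item (Bravo ∪ Gala ∪ Harbor = {a, b, c, d, e, f, g, h, i, j, k, l}); total cost 4 + 6 + 4 = 14.
No covering selection has total cost below 14.

14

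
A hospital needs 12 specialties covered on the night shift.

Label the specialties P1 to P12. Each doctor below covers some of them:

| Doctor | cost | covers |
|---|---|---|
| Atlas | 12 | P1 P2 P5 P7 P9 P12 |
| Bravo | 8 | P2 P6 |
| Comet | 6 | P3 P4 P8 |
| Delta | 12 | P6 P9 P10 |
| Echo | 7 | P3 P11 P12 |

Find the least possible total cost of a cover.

37

Atlas, Comet, Delta, Echo together cover every specialty (Atlas ∪ Comet ∪ Delta ∪ Echo = {P1, P2, P3, P4, P5, P6, P7, P8, P9, P10, P11, P12}); total cost 12 + 6 + 12 + 7 = 37.
No covering selection has total cost below 37.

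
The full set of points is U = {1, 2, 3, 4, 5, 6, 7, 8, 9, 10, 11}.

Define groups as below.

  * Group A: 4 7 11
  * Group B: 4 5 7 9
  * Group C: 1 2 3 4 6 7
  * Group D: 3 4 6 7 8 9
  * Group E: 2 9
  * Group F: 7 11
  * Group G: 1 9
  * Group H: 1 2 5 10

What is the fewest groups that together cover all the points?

3

A, D, and H cover everything between them: the union {1, 2, 3, 4, 5, 6, 7, 8, 9, 10, 11} is all of U.
Only D contains 8, so D is forced; the remaining 5 points need at least 2 more groups (each remaining group adds at most 4) — so at least 3 groups are needed, and 3 is optimal.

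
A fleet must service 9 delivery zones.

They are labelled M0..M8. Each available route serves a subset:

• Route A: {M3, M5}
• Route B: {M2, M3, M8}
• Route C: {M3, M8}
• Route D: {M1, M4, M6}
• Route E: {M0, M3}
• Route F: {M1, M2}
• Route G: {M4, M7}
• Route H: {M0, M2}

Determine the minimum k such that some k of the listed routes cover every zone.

A and B and D and E and G together: A ∪ B ∪ D ∪ E ∪ G = {M0, M1, M2, M3, M4, M5, M6, M7, M8} — every zone is covered.
No 4 of the 8 routes cover everything (all 70 combinations miss at least one zone), so 5 is optimal.

5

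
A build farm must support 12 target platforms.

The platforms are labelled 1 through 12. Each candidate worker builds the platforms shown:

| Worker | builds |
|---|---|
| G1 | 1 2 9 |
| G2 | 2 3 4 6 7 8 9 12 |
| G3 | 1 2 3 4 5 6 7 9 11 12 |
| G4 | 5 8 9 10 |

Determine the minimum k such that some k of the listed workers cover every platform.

2

Take {G3, G4}. Their union is {1, 2, 3, 4, 5, 6, 7, 8, 9, 10, 11, 12}, which is all 12 platforms.
No single worker has all 12 platforms (the largest, G3, has 10), so 2 is optimal.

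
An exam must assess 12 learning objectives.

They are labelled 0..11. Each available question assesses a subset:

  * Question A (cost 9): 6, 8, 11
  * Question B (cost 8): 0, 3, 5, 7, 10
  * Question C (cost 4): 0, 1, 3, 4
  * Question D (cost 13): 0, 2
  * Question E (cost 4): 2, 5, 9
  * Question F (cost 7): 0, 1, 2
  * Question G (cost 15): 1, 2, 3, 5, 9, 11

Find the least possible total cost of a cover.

A, B, C, E together cover every objective (A ∪ B ∪ C ∪ E = {0, 1, 2, 3, 4, 5, 6, 7, 8, 9, 10, 11}); total cost 9 + 8 + 4 + 4 = 25.
No covering selection has total cost below 25.

25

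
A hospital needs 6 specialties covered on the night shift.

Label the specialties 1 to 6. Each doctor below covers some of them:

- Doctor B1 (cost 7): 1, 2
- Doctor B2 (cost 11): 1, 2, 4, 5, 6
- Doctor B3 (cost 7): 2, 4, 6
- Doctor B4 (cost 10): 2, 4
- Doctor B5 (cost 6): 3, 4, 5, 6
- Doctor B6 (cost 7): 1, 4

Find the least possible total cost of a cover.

B1, B5 together cover every specialty (B1 ∪ B5 = {1, 2, 3, 4, 5, 6}); total cost 7 + 6 = 13.
No covering selection has total cost below 13.

13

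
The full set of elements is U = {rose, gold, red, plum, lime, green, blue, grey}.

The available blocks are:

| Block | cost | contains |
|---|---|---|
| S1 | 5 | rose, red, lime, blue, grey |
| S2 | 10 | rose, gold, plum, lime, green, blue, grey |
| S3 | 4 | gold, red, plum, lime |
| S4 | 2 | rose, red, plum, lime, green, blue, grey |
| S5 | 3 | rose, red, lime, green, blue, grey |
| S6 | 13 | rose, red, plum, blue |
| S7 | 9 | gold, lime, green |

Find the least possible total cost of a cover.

S3, S4 together cover every element (S3 ∪ S4 = {rose, gold, red, plum, lime, green, blue, grey}); total cost 4 + 2 = 6.
No covering selection has total cost below 6.

6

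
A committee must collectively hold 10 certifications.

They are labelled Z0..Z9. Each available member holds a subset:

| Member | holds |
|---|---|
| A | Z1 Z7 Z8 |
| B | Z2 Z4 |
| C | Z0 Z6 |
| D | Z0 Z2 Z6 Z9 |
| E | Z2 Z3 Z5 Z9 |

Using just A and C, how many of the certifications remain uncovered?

Union of A, C = {Z0, Z1, Z6, Z7, Z8}.
Not covered: Z2, Z3, Z4, Z5, Z9 — 5 certifications.

5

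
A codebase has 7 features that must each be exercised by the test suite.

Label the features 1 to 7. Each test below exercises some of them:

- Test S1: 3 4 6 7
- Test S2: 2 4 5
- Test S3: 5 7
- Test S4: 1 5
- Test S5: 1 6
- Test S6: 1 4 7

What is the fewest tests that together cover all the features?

S1 and S2 and S6 together: S1 ∪ S2 ∪ S6 = {1, 2, 3, 4, 5, 6, 7} — every feature is covered.
Only S2 contains 2, so S2 is forced; the remaining 4 features need at least 2 more tests (each remaining test adds at most 3) — so at least 3 tests are needed, and 3 is optimal.

3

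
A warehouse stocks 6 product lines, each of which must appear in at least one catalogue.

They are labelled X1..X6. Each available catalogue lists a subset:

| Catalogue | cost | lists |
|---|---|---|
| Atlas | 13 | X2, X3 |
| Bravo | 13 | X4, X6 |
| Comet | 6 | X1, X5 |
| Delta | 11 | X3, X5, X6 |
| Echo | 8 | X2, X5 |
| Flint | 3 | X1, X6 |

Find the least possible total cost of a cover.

32

Atlas, Bravo, Comet together cover every product (Atlas ∪ Bravo ∪ Comet = {X1, X2, X3, X4, X5, X6}); total cost 13 + 13 + 6 = 32.
The greedy pick Flint, Echo, Delta, Bravo costs 35; no covering selection beats 32.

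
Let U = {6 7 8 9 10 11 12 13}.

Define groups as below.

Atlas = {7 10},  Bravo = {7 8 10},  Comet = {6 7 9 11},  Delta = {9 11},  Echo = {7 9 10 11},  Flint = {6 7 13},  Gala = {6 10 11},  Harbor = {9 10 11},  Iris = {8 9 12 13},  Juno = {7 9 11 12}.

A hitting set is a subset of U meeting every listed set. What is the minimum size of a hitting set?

Take H = {6, 7, 9}. Each listed group contains at least one of these, so H is a hitting set of size 3.
No choice of 2 items meets every group, so 3 is the minimum.

3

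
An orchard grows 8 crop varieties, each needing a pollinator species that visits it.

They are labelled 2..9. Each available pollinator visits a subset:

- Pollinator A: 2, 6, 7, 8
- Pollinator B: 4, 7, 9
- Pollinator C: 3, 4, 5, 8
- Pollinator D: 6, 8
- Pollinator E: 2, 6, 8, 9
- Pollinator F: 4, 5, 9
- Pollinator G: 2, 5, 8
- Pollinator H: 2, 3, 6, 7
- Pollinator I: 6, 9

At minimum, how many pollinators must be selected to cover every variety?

E and F and H together: E ∪ F ∪ H = {2, 3, 4, 5, 6, 7, 8, 9} — every variety is covered.
No 2 of the 9 pollinators cover everything (all 36 combinations miss at least one variety), so 3 is optimal.

3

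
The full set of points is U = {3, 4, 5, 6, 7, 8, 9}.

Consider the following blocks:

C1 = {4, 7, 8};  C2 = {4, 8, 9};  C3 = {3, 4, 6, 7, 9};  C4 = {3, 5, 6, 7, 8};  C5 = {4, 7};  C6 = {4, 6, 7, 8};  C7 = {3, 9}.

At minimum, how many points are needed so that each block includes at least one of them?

The 2 points {7, 9} hit every block.
The blocks C5, C7 are pairwise disjoint, so any hitting set needs a separate point for each — at least 2. Hence 2 is optimal.

2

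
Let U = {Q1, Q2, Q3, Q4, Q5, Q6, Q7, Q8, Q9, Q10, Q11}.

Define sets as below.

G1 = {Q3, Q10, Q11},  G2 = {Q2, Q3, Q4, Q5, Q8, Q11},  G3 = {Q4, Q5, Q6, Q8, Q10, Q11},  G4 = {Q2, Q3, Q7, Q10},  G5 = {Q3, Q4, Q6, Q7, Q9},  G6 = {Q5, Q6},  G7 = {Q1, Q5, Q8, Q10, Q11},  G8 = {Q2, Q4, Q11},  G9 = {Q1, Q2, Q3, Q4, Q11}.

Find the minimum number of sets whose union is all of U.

3

G5, G7, and G8 cover everything between them: the union {Q1, Q2, Q3, Q4, Q5, Q6, Q7, Q8, Q9, Q10, Q11} is all of U.
Only G5 contains Q9, so G5 is forced; the remaining 6 items need at least 2 more sets (each remaining set adds at most 5) — so at least 3 sets are needed, and 3 is optimal.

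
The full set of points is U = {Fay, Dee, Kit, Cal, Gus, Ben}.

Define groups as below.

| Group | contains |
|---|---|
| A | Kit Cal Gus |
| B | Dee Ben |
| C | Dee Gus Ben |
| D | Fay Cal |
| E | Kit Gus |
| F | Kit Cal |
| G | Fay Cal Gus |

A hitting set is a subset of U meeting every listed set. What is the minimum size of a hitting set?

H = {Fay, Kit, Ben} meets every group (each contains at least one member of H), and |H| = 3.
The groups B, D, E are pairwise disjoint, so any hitting set needs a separate point for each — at least 3. Hence 3 is optimal.

3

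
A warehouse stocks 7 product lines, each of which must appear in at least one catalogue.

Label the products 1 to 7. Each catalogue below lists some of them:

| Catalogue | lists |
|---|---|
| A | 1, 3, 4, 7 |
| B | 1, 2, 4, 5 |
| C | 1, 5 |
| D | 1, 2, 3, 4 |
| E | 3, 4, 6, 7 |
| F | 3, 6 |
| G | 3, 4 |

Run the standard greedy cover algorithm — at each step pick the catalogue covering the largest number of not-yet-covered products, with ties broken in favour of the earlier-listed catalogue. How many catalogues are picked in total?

Greedy: pick A (covers 4 new) → pick B (covers 2 new) → pick E (covers 1 new). Total picks: 3.
(The true minimum cover uses only 2 catalogues, so greedy is not optimal here.)

3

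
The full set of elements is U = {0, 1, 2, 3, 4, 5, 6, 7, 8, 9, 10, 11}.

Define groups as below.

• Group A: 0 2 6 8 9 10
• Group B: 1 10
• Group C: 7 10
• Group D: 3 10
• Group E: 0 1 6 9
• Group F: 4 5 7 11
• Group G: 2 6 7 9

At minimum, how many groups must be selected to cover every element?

A, D, E, and F cover everything between them: the union {0, 1, 2, 3, 4, 5, 6, 7, 8, 9, 10, 11} is all of U.
No 3 of the 7 groups cover everything (all 35 combinations miss at least one element), so 4 is optimal.

4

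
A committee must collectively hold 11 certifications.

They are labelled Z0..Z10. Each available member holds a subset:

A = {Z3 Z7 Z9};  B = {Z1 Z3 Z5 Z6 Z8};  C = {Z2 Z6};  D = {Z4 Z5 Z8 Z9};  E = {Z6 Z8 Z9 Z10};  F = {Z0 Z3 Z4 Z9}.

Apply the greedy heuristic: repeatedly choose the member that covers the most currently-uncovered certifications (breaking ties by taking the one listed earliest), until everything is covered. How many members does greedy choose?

Greedy: pick B (covers 5 new) → pick F (covers 3 new) → pick A (covers 1 new) → pick C (covers 1 new) → pick E (covers 1 new). Total picks: 5.

5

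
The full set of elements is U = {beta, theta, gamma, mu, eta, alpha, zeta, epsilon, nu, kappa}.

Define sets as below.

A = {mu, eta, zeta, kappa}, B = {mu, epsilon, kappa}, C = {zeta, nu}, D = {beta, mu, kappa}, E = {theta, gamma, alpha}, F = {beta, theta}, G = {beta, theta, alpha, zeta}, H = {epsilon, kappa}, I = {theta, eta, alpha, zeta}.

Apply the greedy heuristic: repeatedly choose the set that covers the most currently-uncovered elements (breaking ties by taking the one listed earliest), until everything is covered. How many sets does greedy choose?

5

Greedy: pick A (covers 4 new) → pick E (covers 3 new) → pick B (covers 1 new) → pick C (covers 1 new) → pick D (covers 1 new). Total picks: 5.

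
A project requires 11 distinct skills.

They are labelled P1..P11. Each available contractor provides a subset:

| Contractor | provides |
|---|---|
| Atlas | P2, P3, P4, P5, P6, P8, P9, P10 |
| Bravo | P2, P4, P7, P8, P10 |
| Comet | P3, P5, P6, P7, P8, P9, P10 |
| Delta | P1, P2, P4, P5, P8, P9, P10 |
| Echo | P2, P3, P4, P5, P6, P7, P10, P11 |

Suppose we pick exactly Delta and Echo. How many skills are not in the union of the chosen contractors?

Union of Delta, Echo = {P1, P2, P3, P4, P5, P6, P7, P8, P9, P10, P11} — that's every skill, so 0 are uncovered.

0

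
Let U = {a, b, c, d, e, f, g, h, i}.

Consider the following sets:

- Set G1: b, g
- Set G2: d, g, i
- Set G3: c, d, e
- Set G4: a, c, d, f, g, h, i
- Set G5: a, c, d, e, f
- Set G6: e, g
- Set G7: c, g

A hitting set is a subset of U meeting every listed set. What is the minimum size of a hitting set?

2

The 2 elements {e, g} hit every set.
The sets G1, G3 are pairwise disjoint, so any hitting set needs a separate element for each — at least 2. Hence 2 is optimal.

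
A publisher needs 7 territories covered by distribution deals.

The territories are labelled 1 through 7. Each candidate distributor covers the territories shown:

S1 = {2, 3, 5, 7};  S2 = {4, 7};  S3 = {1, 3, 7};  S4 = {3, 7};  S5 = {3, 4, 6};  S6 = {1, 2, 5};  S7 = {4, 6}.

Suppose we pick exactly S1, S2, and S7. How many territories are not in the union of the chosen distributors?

1

Union of S1, S2, S7 = {2, 3, 4, 5, 6, 7}.
Not covered: 1 — 1 territory.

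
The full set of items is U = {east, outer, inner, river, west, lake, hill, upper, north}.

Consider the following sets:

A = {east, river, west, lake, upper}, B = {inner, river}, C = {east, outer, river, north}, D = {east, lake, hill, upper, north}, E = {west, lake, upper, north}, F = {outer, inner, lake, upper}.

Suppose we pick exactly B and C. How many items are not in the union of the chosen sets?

4

Union of B, C = {east, outer, inner, river, north}.
Not covered: west, lake, hill, upper — 4 items.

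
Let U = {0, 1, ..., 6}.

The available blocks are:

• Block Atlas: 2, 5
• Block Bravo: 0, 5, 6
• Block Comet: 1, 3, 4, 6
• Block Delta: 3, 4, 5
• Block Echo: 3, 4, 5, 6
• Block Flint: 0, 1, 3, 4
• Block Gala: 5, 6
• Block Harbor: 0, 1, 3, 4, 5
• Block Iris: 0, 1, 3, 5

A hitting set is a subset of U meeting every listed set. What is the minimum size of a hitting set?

Take H = {3, 5}. Each listed block contains at least one of these, so H is a hitting set of size 2.
The blocks Atlas, Flint are pairwise disjoint, so any hitting set needs a separate item for each — at least 2. Hence 2 is optimal.

2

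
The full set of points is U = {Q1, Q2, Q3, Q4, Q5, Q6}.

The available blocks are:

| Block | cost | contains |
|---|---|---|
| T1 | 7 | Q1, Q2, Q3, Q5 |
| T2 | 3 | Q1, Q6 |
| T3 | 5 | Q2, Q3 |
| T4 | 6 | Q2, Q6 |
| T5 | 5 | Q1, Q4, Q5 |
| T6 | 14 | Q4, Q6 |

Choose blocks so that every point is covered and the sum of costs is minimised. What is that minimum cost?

13

T2, T3, T5 together cover every point (T2 ∪ T3 ∪ T5 = {Q1, Q2, Q3, Q4, Q5, Q6}); total cost 3 + 5 + 5 = 13.
The greedy pick T2, T1, T5 costs 15; no covering selection beats 13.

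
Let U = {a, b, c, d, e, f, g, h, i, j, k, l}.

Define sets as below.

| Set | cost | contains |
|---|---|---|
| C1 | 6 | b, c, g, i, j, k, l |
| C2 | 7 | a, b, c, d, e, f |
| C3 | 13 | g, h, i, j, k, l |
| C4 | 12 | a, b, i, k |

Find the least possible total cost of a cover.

C2, C3 together cover every element (C2 ∪ C3 = {a, b, c, d, e, f, g, h, i, j, k, l}); total cost 7 + 13 = 20.
The greedy pick C1, C2, C3 costs 26; no covering selection beats 20.

20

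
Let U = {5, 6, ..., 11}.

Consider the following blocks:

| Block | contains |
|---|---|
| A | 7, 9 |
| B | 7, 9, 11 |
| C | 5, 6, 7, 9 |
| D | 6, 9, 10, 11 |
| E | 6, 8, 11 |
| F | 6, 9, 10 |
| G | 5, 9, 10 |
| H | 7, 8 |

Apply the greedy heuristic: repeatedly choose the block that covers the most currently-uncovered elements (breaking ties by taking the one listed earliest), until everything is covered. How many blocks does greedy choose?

Greedy: pick C (covers 4 new) → pick D (covers 2 new) → pick E (covers 1 new). Total picks: 3.

3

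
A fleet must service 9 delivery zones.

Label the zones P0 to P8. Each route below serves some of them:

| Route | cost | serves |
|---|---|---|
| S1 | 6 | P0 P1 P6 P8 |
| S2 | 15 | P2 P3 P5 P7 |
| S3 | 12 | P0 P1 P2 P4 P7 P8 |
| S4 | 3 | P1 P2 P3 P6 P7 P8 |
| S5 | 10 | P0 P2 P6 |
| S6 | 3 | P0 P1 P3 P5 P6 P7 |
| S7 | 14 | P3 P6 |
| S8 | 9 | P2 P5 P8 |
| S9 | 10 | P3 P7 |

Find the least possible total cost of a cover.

S3, S6 together cover every zone (S3 ∪ S6 = {P0, P1, P2, P3, P4, P5, P6, P7, P8}); total cost 12 + 3 = 15.
The greedy pick S4, S6, S3 costs 18; no covering selection beats 15.

15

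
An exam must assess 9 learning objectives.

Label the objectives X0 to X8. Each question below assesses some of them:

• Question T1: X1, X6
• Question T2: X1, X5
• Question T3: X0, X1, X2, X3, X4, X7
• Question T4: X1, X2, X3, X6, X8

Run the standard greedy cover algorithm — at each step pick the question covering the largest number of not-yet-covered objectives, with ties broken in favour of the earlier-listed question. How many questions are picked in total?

3

Greedy: pick T3 (covers 6 new) → pick T4 (covers 2 new) → pick T2 (covers 1 new). Total picks: 3.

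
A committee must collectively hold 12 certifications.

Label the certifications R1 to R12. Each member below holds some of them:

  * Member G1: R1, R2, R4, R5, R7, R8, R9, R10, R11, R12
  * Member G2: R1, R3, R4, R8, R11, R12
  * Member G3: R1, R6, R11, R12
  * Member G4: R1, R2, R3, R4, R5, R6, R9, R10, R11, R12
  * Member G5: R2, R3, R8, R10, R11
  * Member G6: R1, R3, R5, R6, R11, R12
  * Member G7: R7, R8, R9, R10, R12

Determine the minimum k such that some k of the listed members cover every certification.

Take {G1, G6}. Their union is {R1, R2, R3, R4, R5, R6, R7, R8, R9, R10, R11, R12}, which is all 12 certifications.
No single member has all 12 certifications (the largest, G1, has 10), so 2 is optimal.

2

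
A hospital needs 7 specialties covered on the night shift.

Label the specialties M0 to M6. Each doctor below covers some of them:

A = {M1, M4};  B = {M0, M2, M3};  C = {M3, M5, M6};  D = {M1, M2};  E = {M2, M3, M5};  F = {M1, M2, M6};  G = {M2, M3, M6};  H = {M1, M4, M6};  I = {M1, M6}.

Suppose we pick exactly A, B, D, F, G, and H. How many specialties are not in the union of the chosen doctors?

1

Union of A, B, D, F, G, H = {M0, M1, M2, M3, M4, M6}.
Not covered: M5 — 1 specialty.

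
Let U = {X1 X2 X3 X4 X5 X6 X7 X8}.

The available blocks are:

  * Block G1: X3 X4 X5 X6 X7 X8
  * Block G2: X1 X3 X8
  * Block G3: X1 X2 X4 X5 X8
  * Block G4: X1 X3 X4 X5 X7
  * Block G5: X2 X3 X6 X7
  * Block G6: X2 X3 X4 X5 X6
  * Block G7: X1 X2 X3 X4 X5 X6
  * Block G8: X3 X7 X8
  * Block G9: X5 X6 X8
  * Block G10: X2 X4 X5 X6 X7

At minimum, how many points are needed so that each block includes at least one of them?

H = {X3, X5} meets every block (each contains at least one member of H), and |H| = 2.
The blocks G2, G10 are pairwise disjoint, so any hitting set needs a separate point for each — at least 2. Hence 2 is optimal.

2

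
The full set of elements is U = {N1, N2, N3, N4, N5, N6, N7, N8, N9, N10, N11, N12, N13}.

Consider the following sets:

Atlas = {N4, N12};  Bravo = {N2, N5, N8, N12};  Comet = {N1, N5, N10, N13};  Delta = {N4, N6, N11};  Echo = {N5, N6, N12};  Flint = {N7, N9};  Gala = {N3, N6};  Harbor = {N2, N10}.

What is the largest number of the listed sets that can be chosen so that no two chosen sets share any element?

Atlas, Flint, Gala, Harbor are pairwise disjoint (Atlas={N4,N12}; Flint={N7,N9}; Gala={N3,N6}; Harbor={N2,N10}).
Every remaining set overlaps one of these, and no 5 of the listed sets are pairwise disjoint, so 4 is the maximum.

4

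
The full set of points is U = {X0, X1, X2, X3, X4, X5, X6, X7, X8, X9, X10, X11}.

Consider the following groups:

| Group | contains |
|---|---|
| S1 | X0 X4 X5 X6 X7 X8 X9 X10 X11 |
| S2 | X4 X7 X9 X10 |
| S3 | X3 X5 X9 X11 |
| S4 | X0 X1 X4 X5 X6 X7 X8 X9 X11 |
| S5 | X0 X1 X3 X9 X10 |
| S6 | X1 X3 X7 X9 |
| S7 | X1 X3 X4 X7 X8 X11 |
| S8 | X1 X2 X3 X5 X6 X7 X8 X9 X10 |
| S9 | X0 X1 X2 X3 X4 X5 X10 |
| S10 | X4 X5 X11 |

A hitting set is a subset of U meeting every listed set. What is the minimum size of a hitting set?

2

H = {X4, X9} meets every group (each contains at least one member of H), and |H| = 2.
The groups S5, S10 are pairwise disjoint, so any hitting set needs a separate point for each — at least 2. Hence 2 is optimal.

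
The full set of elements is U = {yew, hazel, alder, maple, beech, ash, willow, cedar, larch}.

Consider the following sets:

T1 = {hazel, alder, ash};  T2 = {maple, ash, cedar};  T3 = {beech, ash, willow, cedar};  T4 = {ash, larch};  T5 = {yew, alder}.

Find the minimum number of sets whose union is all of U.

5

Take {T1, T2, T3, T4, T5}. Their union is {yew, hazel, alder, maple, beech, ash, willow, cedar, larch}, which is all 9 elements.
No 4 of the 5 sets cover everything (all 5 combinations miss at least one element), so 5 is optimal.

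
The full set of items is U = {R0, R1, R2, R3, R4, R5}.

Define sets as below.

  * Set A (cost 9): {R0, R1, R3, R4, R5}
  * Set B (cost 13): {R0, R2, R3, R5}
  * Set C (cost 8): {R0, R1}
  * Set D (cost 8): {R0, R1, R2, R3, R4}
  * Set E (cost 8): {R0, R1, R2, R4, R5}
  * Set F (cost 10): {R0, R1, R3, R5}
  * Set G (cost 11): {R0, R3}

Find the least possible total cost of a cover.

16

D, E together cover every item (D ∪ E = {R0, R1, R2, R3, R4, R5}); total cost 8 + 8 = 16.
No covering selection has total cost below 16.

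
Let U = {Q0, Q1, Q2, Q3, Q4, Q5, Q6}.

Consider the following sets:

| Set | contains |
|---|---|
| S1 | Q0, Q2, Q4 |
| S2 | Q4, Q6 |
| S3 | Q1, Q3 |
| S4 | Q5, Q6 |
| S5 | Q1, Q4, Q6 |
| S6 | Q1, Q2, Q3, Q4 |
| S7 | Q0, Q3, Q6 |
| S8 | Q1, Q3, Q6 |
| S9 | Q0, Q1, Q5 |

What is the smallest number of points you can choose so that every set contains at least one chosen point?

3

The 3 points {Q0, Q1, Q6} hit every set.
The sets S1, S3, S4 are pairwise disjoint, so any hitting set needs a separate point for each — at least 3. Hence 3 is optimal.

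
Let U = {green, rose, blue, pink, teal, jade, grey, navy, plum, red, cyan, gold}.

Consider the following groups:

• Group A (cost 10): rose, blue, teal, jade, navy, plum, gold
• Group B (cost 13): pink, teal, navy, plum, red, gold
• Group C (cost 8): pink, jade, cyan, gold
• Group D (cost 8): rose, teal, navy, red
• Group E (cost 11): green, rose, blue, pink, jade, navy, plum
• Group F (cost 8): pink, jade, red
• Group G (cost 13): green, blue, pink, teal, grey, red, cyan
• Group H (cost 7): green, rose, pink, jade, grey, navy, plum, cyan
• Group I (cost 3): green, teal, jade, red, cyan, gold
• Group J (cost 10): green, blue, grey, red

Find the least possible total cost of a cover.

20

H, I, J together cover every point (H ∪ I ∪ J = {green, rose, blue, pink, teal, jade, grey, navy, plum, red, cyan, gold}); total cost 7 + 3 + 10 = 20.
No covering selection has total cost below 20.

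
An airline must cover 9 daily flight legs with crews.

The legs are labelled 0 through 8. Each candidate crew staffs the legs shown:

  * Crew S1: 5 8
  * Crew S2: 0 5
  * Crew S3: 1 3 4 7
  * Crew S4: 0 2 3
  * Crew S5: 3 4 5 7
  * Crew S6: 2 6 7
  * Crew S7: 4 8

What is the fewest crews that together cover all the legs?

4

Take {S1, S3, S4, S6}. Their union is {0, 1, 2, 3, 4, 5, 6, 7, 8}, which is all 9 legs.
Only S3 contains 1, so S3 is forced; the remaining 5 legs need at least 3 more crews (each remaining crew adds at most 2) — so at least 4 crews are needed, and 4 is optimal.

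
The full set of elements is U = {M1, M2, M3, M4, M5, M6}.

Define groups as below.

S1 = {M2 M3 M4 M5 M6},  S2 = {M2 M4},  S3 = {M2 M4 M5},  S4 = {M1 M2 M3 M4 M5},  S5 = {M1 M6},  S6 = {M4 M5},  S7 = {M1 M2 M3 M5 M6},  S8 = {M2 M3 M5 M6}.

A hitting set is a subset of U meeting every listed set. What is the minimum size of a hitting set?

H = {M4, M6} meets every group (each contains at least one member of H), and |H| = 2.
The groups S5, S6 are pairwise disjoint, so any hitting set needs a separate element for each — at least 2. Hence 2 is optimal.

2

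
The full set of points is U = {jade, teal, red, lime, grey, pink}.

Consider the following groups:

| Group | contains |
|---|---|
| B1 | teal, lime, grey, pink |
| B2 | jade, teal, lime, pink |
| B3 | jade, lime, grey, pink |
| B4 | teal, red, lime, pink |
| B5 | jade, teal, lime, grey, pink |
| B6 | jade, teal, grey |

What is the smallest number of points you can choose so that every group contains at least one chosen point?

H = {teal, grey} meets every group (each contains at least one member of H), and |H| = 2.
No single point lies in every group, so at least 2 are needed and 2 is optimal.

2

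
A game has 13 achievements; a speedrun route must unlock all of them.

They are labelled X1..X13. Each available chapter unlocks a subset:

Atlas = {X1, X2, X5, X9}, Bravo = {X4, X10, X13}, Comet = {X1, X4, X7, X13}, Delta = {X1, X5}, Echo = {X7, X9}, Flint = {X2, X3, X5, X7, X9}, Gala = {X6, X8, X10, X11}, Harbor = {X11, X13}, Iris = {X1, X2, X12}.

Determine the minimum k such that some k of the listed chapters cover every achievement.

Comet and Flint and Gala and Iris together: Comet ∪ Flint ∪ Gala ∪ Iris = {X1, X2, X3, X4, X5, X6, X7, X8, X9, X10, X11, X12, X13} — every achievement is covered.
Only Iris contains X12, so Iris is forced; the remaining 10 achievements need at least 3 more chapters (each remaining chapter adds at most 4) — so at least 4 chapters are needed, and 4 is optimal.

4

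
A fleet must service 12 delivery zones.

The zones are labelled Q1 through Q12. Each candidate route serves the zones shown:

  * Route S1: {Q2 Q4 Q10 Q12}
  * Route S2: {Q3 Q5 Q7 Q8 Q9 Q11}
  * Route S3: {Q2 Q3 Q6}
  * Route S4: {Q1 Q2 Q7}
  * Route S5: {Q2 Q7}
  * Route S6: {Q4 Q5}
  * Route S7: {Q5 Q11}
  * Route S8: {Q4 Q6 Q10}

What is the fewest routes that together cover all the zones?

S1 and S2 and S3 and S4 together: S1 ∪ S2 ∪ S3 ∪ S4 = {Q1, Q2, Q3, Q4, Q5, Q6, Q7, Q8, Q9, Q10, Q11, Q12} — every zone is covered.
No 3 of the 8 routes cover everything (all 56 combinations miss at least one zone), so 4 is optimal.

4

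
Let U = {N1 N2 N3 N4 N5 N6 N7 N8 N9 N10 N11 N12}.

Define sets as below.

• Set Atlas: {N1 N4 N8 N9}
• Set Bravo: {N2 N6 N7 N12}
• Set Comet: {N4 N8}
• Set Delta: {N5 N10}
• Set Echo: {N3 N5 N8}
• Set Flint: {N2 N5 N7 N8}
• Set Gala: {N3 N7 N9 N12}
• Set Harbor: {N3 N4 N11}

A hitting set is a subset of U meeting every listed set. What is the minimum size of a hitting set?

3

H = {N4, N5, N7} meets every set (each contains at least one member of H), and |H| = 3.
The sets Comet, Delta, Gala are pairwise disjoint, so any hitting set needs a separate item for each — at least 3. Hence 3 is optimal.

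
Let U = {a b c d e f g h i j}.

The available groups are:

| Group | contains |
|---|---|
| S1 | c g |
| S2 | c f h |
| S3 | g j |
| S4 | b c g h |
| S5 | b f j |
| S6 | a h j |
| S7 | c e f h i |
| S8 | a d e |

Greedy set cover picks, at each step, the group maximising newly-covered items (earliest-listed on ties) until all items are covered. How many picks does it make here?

Greedy: pick S7 (covers 5 new) → pick S3 (covers 2 new) → pick S8 (covers 2 new) → pick S4 (covers 1 new). Total picks: 4.

4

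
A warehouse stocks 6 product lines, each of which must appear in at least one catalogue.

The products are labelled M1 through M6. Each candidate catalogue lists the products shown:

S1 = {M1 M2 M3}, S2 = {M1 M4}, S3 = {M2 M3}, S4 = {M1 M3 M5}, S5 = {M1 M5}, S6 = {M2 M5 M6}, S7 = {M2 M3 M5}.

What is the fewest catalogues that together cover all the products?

Take {S2, S4, S6}. Their union is {M1, M2, M3, M4, M5, M6}, which is all 6 products.
Only S2 contains M4, so S2 is forced; the remaining 4 products need at least 2 more catalogues (each remaining catalogue adds at most 3) — so at least 3 catalogues are needed, and 3 is optimal.

3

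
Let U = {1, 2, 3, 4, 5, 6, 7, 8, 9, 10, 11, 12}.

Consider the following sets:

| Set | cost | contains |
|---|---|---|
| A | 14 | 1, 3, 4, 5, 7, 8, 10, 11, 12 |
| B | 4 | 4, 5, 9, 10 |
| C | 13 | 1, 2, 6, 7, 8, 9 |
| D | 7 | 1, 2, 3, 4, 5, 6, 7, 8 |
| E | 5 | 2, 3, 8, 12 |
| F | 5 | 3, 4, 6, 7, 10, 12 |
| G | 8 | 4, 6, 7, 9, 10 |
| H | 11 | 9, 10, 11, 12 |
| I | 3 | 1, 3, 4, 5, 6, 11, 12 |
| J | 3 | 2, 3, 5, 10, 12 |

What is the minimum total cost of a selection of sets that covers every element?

B, D, I together cover every element (B ∪ D ∪ I = {1, 2, 3, 4, 5, 6, 7, 8, 9, 10, 11, 12}); total cost 4 + 7 + 3 = 14.
The greedy pick I, J, D, B costs 17; no covering selection beats 14.

14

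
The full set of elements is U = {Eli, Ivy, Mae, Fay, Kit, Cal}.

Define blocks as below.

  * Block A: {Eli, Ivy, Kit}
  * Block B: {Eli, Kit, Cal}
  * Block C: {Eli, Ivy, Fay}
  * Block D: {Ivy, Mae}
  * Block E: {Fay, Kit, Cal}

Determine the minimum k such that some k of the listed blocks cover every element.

A and D and E together: A ∪ D ∪ E = {Eli, Ivy, Mae, Fay, Kit, Cal} — every element is covered.
Only D contains Mae, so D is forced; the remaining 4 elements need at least 2 more blocks (each remaining block adds at most 3) — so at least 3 blocks are needed, and 3 is optimal.

3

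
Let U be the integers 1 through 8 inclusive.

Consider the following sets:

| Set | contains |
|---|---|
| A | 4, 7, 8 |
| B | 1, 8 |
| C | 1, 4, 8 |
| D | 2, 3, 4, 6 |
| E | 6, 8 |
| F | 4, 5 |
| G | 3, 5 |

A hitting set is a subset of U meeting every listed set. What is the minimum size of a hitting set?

3

H = {4, 5, 8} meets every set (each contains at least one member of H), and |H| = 3.
No choice of 2 points meets every set, so 3 is the minimum.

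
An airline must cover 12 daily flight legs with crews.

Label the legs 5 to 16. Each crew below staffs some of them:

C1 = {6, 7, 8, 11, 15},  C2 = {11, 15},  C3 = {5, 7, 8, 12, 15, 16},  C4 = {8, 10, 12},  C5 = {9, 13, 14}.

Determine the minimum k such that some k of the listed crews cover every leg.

C1 and C3 and C4 and C5 together: C1 ∪ C3 ∪ C4 ∪ C5 = {5, 6, 7, 8, 9, 10, 11, 12, 13, 14, 15, 16} — every leg is covered.
Only C1 contains 6, so C1 is forced; the remaining 7 legs need at least 3 more crews (each remaining crew adds at most 3) — so at least 4 crews are needed, and 4 is optimal.

4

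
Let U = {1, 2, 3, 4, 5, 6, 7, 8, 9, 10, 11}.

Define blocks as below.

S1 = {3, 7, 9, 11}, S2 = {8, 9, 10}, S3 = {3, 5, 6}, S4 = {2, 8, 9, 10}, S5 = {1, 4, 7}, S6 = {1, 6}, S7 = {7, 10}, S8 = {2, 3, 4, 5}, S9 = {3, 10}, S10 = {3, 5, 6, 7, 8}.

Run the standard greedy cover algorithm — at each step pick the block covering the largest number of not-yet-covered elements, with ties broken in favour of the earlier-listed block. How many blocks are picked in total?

Greedy: pick S10 (covers 5 new) → pick S4 (covers 3 new) → pick S5 (covers 2 new) → pick S1 (covers 1 new). Total picks: 4.

4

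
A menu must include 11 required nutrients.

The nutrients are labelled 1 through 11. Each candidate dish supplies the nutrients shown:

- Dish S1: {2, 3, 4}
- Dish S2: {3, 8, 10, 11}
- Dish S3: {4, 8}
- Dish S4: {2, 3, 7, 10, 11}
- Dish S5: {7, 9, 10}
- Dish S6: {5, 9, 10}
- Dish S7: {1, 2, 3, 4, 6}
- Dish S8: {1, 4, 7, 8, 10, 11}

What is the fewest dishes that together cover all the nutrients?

S6 and S7 and S8 together: S6 ∪ S7 ∪ S8 = {1, 2, 3, 4, 5, 6, 7, 8, 9, 10, 11} — every nutrient is covered.
Only S6 contains 5, so S6 is forced; the remaining 8 nutrients need at least 2 more dishes (each remaining dish adds at most 5) — so at least 3 dishes are needed, and 3 is optimal.

3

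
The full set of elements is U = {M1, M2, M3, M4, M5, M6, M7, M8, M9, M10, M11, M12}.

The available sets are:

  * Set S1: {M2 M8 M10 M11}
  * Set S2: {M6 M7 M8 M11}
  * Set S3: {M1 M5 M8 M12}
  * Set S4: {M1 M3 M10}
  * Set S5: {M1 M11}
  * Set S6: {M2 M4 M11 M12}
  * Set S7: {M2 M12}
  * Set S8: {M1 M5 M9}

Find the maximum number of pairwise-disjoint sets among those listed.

3

S2, S4, S7 are pairwise disjoint (S2={M6,M7,M8,M11}; S4={M1,M3,M10}; S7={M2,M12}).
Every remaining set overlaps one of these, and no 4 of the listed sets are pairwise disjoint, so 3 is the maximum.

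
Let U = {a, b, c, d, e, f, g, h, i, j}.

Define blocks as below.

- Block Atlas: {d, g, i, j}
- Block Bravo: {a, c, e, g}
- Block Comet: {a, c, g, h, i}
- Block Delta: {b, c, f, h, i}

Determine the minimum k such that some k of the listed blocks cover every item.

Atlas and Bravo and Delta together: Atlas ∪ Bravo ∪ Delta = {a, b, c, d, e, f, g, h, i, j} — every item is covered.
Only Delta contains b, so Delta is forced; the remaining 5 items need at least 2 more blocks (each remaining block adds at most 3) — so at least 3 blocks are needed, and 3 is optimal.

3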